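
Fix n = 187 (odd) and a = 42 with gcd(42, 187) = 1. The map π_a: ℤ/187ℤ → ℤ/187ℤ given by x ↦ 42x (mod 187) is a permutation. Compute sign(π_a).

+1

Orbit of 25 under x↦42x: [25, 115, 155, 152, 26, 157, 49]… (length divides ord_187(42)).
The orbit structure of x ↦ 42x mod 187: 9 orbits of sizes [40, 40, 40, 40, 8, 8, 5, 5, 1].
With 9 cycles on 187 points, sign = (−1)^{187−9} = +1.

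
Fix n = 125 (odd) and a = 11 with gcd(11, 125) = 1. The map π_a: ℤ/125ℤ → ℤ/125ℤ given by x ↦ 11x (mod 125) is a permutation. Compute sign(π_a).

Start at x=76: 76 → 86 → 71 → 31 → 91 → 1 → 11 → … (one orbit).
13 cycles of lengths [25, 25, 25, 25, 5, 5, 5, 5, 1, 1, 1, 1, 1].
Σ(ℓ_i−1) = 125−13 = 112; sign = (−1)^112 = +1.
Via Zolotarev, sign(π_{11}) = (11|125) = +1.

+1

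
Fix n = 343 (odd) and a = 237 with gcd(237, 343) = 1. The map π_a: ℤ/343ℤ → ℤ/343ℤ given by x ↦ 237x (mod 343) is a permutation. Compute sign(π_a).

Trace 302: π^k(302) = [302, 230, 316, 118, 183, 153, 246] for k=0..6.
10 cycles of lengths [98, 98, 98, 14, 14, 14, 2, 2, 2, 1].
Σ(ℓ_i−1) = 343−10 = 333; sign = (−1)^333 = -1.
The Jacobi symbol (237|343) = -1 (Zolotarev) agrees.

-1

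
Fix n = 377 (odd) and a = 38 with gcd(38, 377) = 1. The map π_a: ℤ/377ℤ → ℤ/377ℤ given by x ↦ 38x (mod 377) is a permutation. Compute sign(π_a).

Trace 38: π^k(38) = [38, 313, 207, 326, 324, 248, 376] for k=0..6.
The orbit structure of x ↦ 38x mod 377: 33 orbits of sizes [14, 14, 14, 14, 14, 14, 14, 14, 14, 14, 14, 14, 14, 14, 14, 14, 14, 14, 14, 14, 14, 14, 14, 14, 14, 14, 2, 2, 2, 2, 2, 2, 1].
sign(π) = (−1)^{n − #cycles} = (−1)^{377−33} = (−1)^344 = +1.

+1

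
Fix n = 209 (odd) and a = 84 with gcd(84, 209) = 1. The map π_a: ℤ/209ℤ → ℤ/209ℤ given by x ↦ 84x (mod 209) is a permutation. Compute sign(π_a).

+1

Trace 58: π^k(58) = [58, 65, 26, 94, 163, 107, 1] for k=0..6.
The orbit structure of x ↦ 84x mod 209: 11 orbits of sizes [30, 30, 30, 30, 30, 30, 10, 6, 6, 6, 1].
Σ(ℓ_i−1) = 209−11 = 198; sign = (−1)^198 = +1.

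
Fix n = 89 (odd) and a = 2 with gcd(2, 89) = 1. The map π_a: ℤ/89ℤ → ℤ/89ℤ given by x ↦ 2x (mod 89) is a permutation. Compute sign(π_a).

Start at x=64: 64 → 39 → 78 → 67 → 45 → 1 → 2 → … (one orbit).
π_2 has 9 disjoint cycles with lengths [11, 11, 11, 11, 11, 11, 11, 11, 1] on {0,…,88}.
89 − 9 = 80 transpositions; sign(π) = (−1)^80 = +1.
Check: (2/89) = +1 by Zolotarev.

+1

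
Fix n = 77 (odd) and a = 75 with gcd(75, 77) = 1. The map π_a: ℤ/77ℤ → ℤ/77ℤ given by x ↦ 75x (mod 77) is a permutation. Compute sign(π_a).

Trace 38: π^k(38) = [38, 1, 75, 4, 69, 16, 45] for k=0..6.
Decompose π into cycles: lengths [30, 30, 6, 5, 5, 1] (6 cycles, including the fixed point 0).
n − c = 77 − 6 = 71; sign = (−1)^71 = -1.
The Jacobi symbol (75|77) = -1 (Zolotarev) agrees.

-1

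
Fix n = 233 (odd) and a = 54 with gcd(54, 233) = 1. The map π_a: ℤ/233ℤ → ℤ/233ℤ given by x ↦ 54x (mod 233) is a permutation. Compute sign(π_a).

Orbit of 178 under x↦54x: [178, 59, 157, 90, 200, 82, 1]… (length divides ord_233(54)).
Decompose π into cycles: lengths [232, 1] (2 cycles, including the fixed point 0).
2 cycles on 233: each ℓ→(−1)^(ℓ−1), product (−1)^231 = -1.

-1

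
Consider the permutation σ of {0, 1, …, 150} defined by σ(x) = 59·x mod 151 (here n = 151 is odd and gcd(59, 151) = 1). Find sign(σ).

+1

Orbit of 59 under x↦59x: [59, 8, 19, 64, 1]… (length divides ord_151(59)).
Decompose π into cycles: lengths [5, 5, 5, 5, 5, 5, 5, 5, 5, 5, 5, 5, 5, 5, 5, 5, 5, 5, 5, 5, 5, 5, 5, 5, 5, 5, 5, 5, 5, 5, 1] (31 cycles, including the fixed point 0).
31 cycles on 151: each ℓ→(−1)^(ℓ−1), product (−1)^120 = +1.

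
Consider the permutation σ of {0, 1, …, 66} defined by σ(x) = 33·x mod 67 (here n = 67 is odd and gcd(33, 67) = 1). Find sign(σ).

+1

Start at x=17: 17 → 25 → 21 → 23 → 22 → 56 → 39 → … (one orbit).
3 cycles of lengths [33, 33, 1].
sign(π) = (−1)^{n − #cycles} = (−1)^{67−3} = (−1)^64 = +1.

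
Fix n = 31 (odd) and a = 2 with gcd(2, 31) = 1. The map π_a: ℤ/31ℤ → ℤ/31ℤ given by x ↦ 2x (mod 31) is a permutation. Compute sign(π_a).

+1

Trace 2: π^k(2) = [2, 4, 8, 16, 1] for k=0..4.
π_2 has 7 disjoint cycles with lengths [5, 5, 5, 5, 5, 5, 1] on {0,…,30}.
7 cycles on 31: each ℓ→(−1)^(ℓ−1), product (−1)^24 = +1.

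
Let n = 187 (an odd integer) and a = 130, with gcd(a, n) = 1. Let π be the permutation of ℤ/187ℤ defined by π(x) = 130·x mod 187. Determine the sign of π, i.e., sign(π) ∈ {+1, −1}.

Start at x=26: 26 → 14 → 137 → 45 → 53 → 158 → 157 → … (one orbit).
Cycle lengths of π_130 on ℤ/187ℤ: [80, 80, 16, 5, 5, 1]; 6 cycles in total.
sign(π) = (−1)^{n − #cycles} = (−1)^{187−6} = (−1)^181 = -1.
(130|187)_J = -1 (Zolotarev's lemma cross-check).

-1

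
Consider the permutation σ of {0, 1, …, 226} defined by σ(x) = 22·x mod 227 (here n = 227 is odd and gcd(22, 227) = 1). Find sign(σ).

Orbit of 65 under x↦22x: [65, 68, 134, 224, 161, 137, 63]… (length divides ord_227(22)).
The orbit structure of x ↦ 22x mod 227: 2 orbits of sizes [226, 1].
n − c = 227 − 2 = 225; sign = (−1)^225 = -1.

-1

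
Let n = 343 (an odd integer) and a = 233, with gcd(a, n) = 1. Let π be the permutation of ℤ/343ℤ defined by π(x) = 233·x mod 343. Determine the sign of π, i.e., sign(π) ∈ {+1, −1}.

+1

Start at x=16: 16 → 298 → 148 → 184 → 340 → 330 → 58 → … (one orbit).
Decompose π into cycles: lengths [147, 147, 21, 21, 3, 3, 1] (7 cycles, including the fixed point 0).
With 7 cycles on 343 points, sign = (−1)^{343−7} = +1.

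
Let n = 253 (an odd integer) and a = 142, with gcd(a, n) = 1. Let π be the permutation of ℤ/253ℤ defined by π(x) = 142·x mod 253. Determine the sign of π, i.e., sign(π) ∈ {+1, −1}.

-1

Trace 243: π^k(243) = [243, 98, 1, 142, 177, 87, 210] for k=0..6.
Decompose π into cycles: lengths [22, 22, 22, 22, 22, 22, 22, 22, 22, 22, 11, 11, 2, 2, 2, 2, 2, 1] (18 cycles, including the fixed point 0).
Σ(ℓ_i−1) = 253−18 = 235; sign = (−1)^235 = -1.
The Jacobi symbol (142|253) = -1 (Zolotarev) agrees.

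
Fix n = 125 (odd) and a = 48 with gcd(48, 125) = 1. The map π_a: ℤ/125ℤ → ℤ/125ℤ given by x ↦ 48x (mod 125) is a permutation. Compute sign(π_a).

-1

Trace 24: π^k(24) = [24, 27, 46, 83, 109, 107, 11] for k=0..6.
4 cycles of lengths [100, 20, 4, 1].
n − c = 125 − 4 = 121; sign = (−1)^121 = -1.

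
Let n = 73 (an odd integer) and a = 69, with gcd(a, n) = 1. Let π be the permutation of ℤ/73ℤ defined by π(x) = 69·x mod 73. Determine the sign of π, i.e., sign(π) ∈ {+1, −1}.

+1

Orbit of 57 under x↦69x: [57, 64, 36, 2, 65, 32, 18]… (length divides ord_73(69)).
π_69 has 5 disjoint cycles with lengths [18, 18, 18, 18, 1] on {0,…,72}.
Σ(ℓ_i−1) = 73−5 = 68; sign = (−1)^68 = +1.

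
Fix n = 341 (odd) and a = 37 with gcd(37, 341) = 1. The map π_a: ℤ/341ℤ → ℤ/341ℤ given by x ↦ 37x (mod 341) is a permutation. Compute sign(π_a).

Start at x=92: 92 → 335 → 119 → 311 → 254 → 191 → 247 → … (one orbit).
Cycle lengths of π_37 on ℤ/341ℤ: [30, 30, 30, 30, 30, 30, 30, 30, 30, 30, 6, 6, 6, 6, 6, 5, 5, 1]; 18 cycles in total.
18 cycles on 341: each ℓ→(−1)^(ℓ−1), product (−1)^323 = -1.
(37|341)_J = -1 (Zolotarev's lemma cross-check).

-1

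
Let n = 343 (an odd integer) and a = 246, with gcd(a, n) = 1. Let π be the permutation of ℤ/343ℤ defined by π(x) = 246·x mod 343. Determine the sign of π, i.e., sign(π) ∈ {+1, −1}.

+1

Start at x=197: 197 → 99 → 1 → 246 → 148 → 50 → 295 → 197 (one orbit).
Cycle type of π: 7×42 + 1×49; total 91 cycles.
n − c = 343 − 91 = 252; sign = (−1)^252 = +1.
Check: (246/343) = +1 by Zolotarev.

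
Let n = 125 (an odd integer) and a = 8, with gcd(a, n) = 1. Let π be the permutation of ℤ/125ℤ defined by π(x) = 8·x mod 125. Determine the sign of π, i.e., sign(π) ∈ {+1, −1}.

Trace 84: π^k(84) = [84, 47, 1, 8, 64, 12, 96] for k=0..6.
Cycle lengths of π_8 on ℤ/125ℤ: [100, 20, 4, 1]; 4 cycles in total.
Σ(ℓ_i−1) = 125−4 = 121; sign = (−1)^121 = -1.
The Jacobi symbol (8|125) = -1 (Zolotarev) agrees.

-1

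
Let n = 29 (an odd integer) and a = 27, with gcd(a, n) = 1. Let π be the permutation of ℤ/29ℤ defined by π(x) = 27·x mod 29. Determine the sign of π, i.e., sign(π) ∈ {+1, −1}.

Orbit of 18 under x↦27x: [18, 22, 14, 1, 27, 4, 21]… (length divides ord_29(27)).
Cycle lengths of π_27 on ℤ/29ℤ: [28, 1]; 2 cycles in total.
2 cycles on 29: each ℓ→(−1)^(ℓ−1), product (−1)^27 = -1.

-1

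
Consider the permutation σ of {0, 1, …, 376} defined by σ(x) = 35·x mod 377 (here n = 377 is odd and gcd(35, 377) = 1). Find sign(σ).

Trace 35: π^k(35) = [35, 94, 274, 165, 120, 53, 347] for k=0..6.
15 cycles of lengths [42, 42, 42, 42, 42, 42, 42, 42, 14, 14, 3, 3, 3, 3, 1].
With 15 cycles on 377 points, sign = (−1)^{377−15} = +1.
The Jacobi symbol (35|377) = +1 (Zolotarev) agrees.

+1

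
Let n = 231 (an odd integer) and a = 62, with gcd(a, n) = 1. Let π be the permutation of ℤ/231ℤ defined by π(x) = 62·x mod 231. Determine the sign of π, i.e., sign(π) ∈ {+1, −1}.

Orbit of 230 under x↦62x: [230, 169, 83, 64, 41, 1, 62]… (length divides ord_231(62)).
32 cycles of lengths [10, 10, 10, 10, 10, 10, 10, 10, 10, 10, 10, 10, 10, 10, 10, 10, 10, 10, 10, 10, 10, 2, 2, 2, 2, 2, 2, 2, 2, 2, 2, 1].
sign(π) = (−1)^{n − #cycles} = (−1)^{231−32} = (−1)^199 = -1.

-1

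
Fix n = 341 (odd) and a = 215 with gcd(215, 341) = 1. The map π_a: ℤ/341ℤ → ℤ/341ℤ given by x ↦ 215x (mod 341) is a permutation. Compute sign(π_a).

Start at x=1: 1 → 215 → 190 → 271 → 295 → 340 → 126 → … (one orbit).
Cycle lengths of π_215 on ℤ/341ℤ: [10, 10, 10, 10, 10, 10, 10, 10, 10, 10, 10, 10, 10, 10, 10, 10, 10, 10, 10, 10, 10, 10, 10, 10, 10, 10, 10, 10, 10, 10, 10, 10, 10, 10, 1]; 35 cycles in total.
341 − 35 = 306 transpositions; sign(π) = (−1)^306 = +1.

+1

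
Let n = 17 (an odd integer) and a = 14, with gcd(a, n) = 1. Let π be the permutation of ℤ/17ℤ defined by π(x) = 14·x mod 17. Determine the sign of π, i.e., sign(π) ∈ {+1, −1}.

-1

Trace 4: π^k(4) = [4, 5, 2, 11, 1, 14, 9] for k=0..6.
Cycle type of π: 16 + 1; total 2 cycles.
sign(π) = (−1)^{n − #cycles} = (−1)^{17−2} = (−1)^15 = -1.
Zolotarev: (14|17) = -1, matching the cycle-count sign.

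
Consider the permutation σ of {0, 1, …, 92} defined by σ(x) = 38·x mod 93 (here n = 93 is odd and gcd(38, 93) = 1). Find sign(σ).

Orbit of 7 under x↦38x: [7, 80, 64, 14, 67, 35, 28]… (length divides ord_93(38)).
6 cycles of lengths [30, 30, 15, 15, 2, 1].
sign(π) = (−1)^{n − #cycles} = (−1)^{93−6} = (−1)^87 = -1.

-1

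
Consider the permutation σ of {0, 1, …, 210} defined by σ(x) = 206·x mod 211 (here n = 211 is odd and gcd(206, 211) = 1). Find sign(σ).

-1

Trace 148: π^k(148) = [148, 104, 113, 68, 82, 12, 151] for k=0..6.
Decompose π into cycles: lengths [70, 70, 70, 1] (4 cycles, including the fixed point 0).
sign(π) = (−1)^{n − #cycles} = (−1)^{211−4} = (−1)^207 = -1.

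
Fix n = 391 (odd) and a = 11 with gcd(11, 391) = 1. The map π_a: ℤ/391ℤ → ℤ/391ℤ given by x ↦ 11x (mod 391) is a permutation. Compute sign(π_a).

+1

Orbit of 18 under x↦11x: [18, 198, 223, 107, 4, 44, 93]… (length divides ord_391(11)).
Cycle lengths of π_11 on ℤ/391ℤ: [176, 176, 22, 16, 1]; 5 cycles in total.
Σ(ℓ_i−1) = 391−5 = 386; sign = (−1)^386 = +1.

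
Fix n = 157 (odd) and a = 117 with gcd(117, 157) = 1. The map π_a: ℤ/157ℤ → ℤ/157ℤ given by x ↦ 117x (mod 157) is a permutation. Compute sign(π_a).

+1

Orbit of 31 under x↦117x: [31, 16, 145, 9, 111, 113, 33]… (length divides ord_157(117)).
Cycle type of π: 78×2 + 1; total 3 cycles.
Σ(ℓ_i−1) = 157−3 = 154; sign = (−1)^154 = +1.
Check: (117/157) = +1 by Zolotarev.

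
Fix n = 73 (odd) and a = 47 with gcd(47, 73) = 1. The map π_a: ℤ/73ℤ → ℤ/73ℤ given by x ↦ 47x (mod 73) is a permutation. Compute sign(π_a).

-1

Trace 14: π^k(14) = [14, 1, 47, 19, 17, 69, 31] for k=0..6.
π_47 has 2 disjoint cycles with lengths [72, 1] on {0,…,72}.
73 − 2 = 71 transpositions; sign(π) = (−1)^71 = -1.
Zolotarev: (47|73) = -1, matching the cycle-count sign.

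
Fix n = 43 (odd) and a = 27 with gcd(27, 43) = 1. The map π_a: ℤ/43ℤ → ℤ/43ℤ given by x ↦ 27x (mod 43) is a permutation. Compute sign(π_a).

Orbit of 27 under x↦27x: [27, 41, 32, 4, 22, 35, 42]… (length divides ord_43(27)).
Cycle type of π: 14×3 + 1; total 4 cycles.
sign(π) = (−1)^{n − #cycles} = (−1)^{43−4} = (−1)^39 = -1.
Via Zolotarev, sign(π_{27}) = (27|43) = -1.

-1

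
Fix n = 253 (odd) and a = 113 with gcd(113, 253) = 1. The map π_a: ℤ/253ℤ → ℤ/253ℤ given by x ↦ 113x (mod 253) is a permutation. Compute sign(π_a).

Orbit of 180 under x↦113x: [180, 100, 168, 9, 5, 59, 89]… (length divides ord_253(113)).
π_113 has 6 disjoint cycles with lengths [110, 110, 22, 5, 5, 1] on {0,…,252}.
253 − 6 = 247 transpositions; sign(π) = (−1)^247 = -1.
Via Zolotarev, sign(π_{113}) = (113|253) = -1.

-1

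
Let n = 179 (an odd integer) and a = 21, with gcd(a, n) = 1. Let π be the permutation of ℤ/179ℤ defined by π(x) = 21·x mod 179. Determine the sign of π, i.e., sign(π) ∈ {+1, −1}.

-1

Orbit of 103 under x↦21x: [103, 15, 136, 171, 11, 52, 18]… (length divides ord_179(21)).
Cycle lengths of π_21 on ℤ/179ℤ: [178, 1]; 2 cycles in total.
Σ(ℓ_i−1) = 179−2 = 177; sign = (−1)^177 = -1.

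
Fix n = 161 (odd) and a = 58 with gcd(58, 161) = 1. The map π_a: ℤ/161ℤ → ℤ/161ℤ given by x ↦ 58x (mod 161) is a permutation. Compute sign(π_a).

+1

Trace 2: π^k(2) = [2, 116, 127, 121, 95, 36, 156] for k=0..6.
π_58 has 9 disjoint cycles with lengths [33, 33, 33, 33, 11, 11, 3, 3, 1] on {0,…,160}.
161 − 9 = 152 transpositions; sign(π) = (−1)^152 = +1.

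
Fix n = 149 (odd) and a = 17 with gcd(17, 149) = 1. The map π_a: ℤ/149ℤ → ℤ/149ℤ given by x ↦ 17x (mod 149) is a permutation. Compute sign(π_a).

+1

Orbit of 19 under x↦17x: [19, 25, 127, 73, 49, 88, 6]… (length divides ord_149(17)).
The orbit structure of x ↦ 17x mod 149: 5 orbits of sizes [37, 37, 37, 37, 1].
sign(π) = (−1)^{n − #cycles} = (−1)^{149−5} = (−1)^144 = +1.
(17|149)_J = +1 (Zolotarev's lemma cross-check).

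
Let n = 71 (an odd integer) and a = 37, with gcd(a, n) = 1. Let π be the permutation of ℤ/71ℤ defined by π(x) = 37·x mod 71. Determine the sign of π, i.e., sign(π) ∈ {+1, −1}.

+1

Start at x=20: 20 → 30 → 45 → 32 → 48 → 1 → 37 → 20 (one orbit).
Cycle type of π: 7×10 + 1; total 11 cycles.
sign(π) = (−1)^{n − #cycles} = (−1)^{71−11} = (−1)^60 = +1.
The Jacobi symbol (37|71) = +1 (Zolotarev) agrees.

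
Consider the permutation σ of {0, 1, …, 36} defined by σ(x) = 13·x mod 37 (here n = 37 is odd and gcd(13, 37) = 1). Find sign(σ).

Start at x=3: 3 → 2 → 26 → 5 → 28 → 31 → 33 → … (one orbit).
The orbit structure of x ↦ 13x mod 37: 2 orbits of sizes [36, 1].
n − c = 37 − 2 = 35; sign = (−1)^35 = -1.
The Jacobi symbol (13|37) = -1 (Zolotarev) agrees.

-1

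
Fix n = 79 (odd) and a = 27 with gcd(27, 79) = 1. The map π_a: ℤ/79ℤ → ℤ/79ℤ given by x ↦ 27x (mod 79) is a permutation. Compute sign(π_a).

Trace 8: π^k(8) = [8, 58, 65, 17, 64, 69, 46] for k=0..6.
π_27 has 4 disjoint cycles with lengths [26, 26, 26, 1] on {0,…,78}.
4 cycles on 79: each ℓ→(−1)^(ℓ−1), product (−1)^75 = -1.
The Jacobi symbol (27|79) = -1 (Zolotarev) agrees.

-1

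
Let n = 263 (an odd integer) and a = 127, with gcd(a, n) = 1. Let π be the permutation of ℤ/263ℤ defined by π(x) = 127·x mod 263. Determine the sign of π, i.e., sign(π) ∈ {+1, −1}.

Orbit of 87 under x↦127x: [87, 3, 118, 258, 154, 96, 94]… (length divides ord_263(127)).
2 cycles of lengths [262, 1].
With 2 cycles on 263 points, sign = (−1)^{263−2} = -1.
Check: (127/263) = -1 by Zolotarev.

-1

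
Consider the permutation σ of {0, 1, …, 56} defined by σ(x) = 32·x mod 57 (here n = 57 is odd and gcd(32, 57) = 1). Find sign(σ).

Start at x=43: 43 → 8 → 28 → 41 → 1 → 32 → 55 → … (one orbit).
Decompose π into cycles: lengths [18, 18, 18, 2, 1] (5 cycles, including the fixed point 0).
5 cycles on 57: each ℓ→(−1)^(ℓ−1), product (−1)^52 = +1.

+1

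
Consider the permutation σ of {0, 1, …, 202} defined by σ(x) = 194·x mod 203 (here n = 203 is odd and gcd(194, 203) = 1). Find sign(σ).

Trace 198: π^k(198) = [198, 45, 1, 194, 81, 83, 65] for k=0..6.
Cycle type of π: 42×4 + 7×4 + 6 + 1; total 10 cycles.
Σ(ℓ_i−1) = 203−10 = 193; sign = (−1)^193 = -1.
(194|203)_J = -1 (Zolotarev's lemma cross-check).

-1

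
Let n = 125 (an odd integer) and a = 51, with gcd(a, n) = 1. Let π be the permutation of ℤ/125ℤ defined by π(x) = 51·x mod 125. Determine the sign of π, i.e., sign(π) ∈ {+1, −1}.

+1

Orbit of 26 under x↦51x: [26, 76, 1, 51, 101]… (length divides ord_125(51)).
45 cycles of lengths [5, 5, 5, 5, 5, 5, 5, 5, 5, 5, 5, 5, 5, 5, 5, 5, 5, 5, 5, 5, 1, 1, 1, 1, 1, 1, 1, 1, 1, 1, 1, 1, 1, 1, 1, 1, 1, 1, 1, 1, 1, 1, 1, 1, 1].
n − c = 125 − 45 = 80; sign = (−1)^80 = +1.
The Jacobi symbol (51|125) = +1 (Zolotarev) agrees.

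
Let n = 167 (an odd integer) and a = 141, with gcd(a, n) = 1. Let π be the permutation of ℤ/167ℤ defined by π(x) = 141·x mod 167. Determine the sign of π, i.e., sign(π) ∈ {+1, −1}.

Trace 56: π^k(56) = [56, 47, 114, 42, 77, 2, 115] for k=0..6.
The orbit structure of x ↦ 141x mod 167: 3 orbits of sizes [83, 83, 1].
167 − 3 = 164 transpositions; sign(π) = (−1)^164 = +1.
Check: (141/167) = +1 by Zolotarev.

+1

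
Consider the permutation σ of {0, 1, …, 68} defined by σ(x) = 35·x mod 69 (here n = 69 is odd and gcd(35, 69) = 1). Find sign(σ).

Trace 31: π^k(31) = [31, 50, 25, 47, 58, 29, 49] for k=0..6.
Cycle lengths of π_35 on ℤ/69ℤ: [22, 22, 11, 11, 2, 1]; 6 cycles in total.
69 − 6 = 63 transpositions; sign(π) = (−1)^63 = -1.

-1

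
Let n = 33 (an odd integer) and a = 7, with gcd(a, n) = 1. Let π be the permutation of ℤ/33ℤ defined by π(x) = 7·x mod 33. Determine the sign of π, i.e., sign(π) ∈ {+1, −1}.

Orbit of 1 under x↦7x: [1, 7, 16, 13, 25, 10, 4]… (length divides ord_33(7)).
Decompose π into cycles: lengths [10, 10, 10, 1, 1, 1] (6 cycles, including the fixed point 0).
n − c = 33 − 6 = 27; sign = (−1)^27 = -1.
(7|33)_J = -1 (Zolotarev's lemma cross-check).

-1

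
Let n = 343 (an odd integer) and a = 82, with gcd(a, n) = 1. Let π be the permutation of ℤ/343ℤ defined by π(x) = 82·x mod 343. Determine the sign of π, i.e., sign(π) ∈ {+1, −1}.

Trace 57: π^k(57) = [57, 215, 137, 258, 233, 241, 211] for k=0..6.
Cycle type of π: 294 + 42 + 6 + 1; total 4 cycles.
4 cycles on 343: each ℓ→(−1)^(ℓ−1), product (−1)^339 = -1.

-1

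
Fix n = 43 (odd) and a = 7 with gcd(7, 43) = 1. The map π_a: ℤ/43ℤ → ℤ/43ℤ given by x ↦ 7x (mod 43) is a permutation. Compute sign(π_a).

-1

Orbit of 6 under x↦7x: [6, 42, 36, 37, 1, 7]… (length divides ord_43(7)).
8 cycles of lengths [6, 6, 6, 6, 6, 6, 6, 1].
With 8 cycles on 43 points, sign = (−1)^{43−8} = -1.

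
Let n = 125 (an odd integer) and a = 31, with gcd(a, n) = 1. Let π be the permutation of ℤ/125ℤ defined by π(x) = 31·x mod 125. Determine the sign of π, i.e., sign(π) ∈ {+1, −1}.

+1

Trace 41: π^k(41) = [41, 21, 26, 56, 111, 66, 46] for k=0..6.
π_31 has 13 disjoint cycles with lengths [25, 25, 25, 25, 5, 5, 5, 5, 1, 1, 1, 1, 1] on {0,…,124}.
125 − 13 = 112 transpositions; sign(π) = (−1)^112 = +1.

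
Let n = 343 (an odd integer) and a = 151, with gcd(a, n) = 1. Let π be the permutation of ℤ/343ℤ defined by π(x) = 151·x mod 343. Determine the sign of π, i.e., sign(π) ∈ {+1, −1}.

+1

Orbit of 67 under x↦151x: [67, 170, 288, 270, 296, 106, 228]… (length divides ord_343(151)).
Cycle type of π: 147×2 + 21×2 + 3×2 + 1; total 7 cycles.
sign(π) = (−1)^{n − #cycles} = (−1)^{343−7} = (−1)^336 = +1.
(151|343)_J = +1 (Zolotarev's lemma cross-check).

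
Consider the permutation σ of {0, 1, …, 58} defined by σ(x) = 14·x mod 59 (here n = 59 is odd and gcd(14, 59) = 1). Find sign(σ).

Orbit of 12 under x↦14x: [12, 50, 51, 6, 25, 55, 3]… (length divides ord_59(14)).
Cycle type of π: 58 + 1; total 2 cycles.
Σ(ℓ_i−1) = 59−2 = 57; sign = (−1)^57 = -1.
Via Zolotarev, sign(π_{14}) = (14|59) = -1.

-1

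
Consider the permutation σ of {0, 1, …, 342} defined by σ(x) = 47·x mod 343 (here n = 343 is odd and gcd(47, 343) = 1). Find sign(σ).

-1

Start at x=174: 174 → 289 → 206 → 78 → 236 → 116 → 307 → … (one orbit).
π_47 has 4 disjoint cycles with lengths [294, 42, 6, 1] on {0,…,342}.
Σ(ℓ_i−1) = 343−4 = 339; sign = (−1)^339 = -1.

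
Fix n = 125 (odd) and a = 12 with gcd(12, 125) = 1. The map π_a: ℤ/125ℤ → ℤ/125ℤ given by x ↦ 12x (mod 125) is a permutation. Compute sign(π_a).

-1

Trace 31: π^k(31) = [31, 122, 89, 68, 66, 42, 4] for k=0..6.
4 cycles of lengths [100, 20, 4, 1].
n − c = 125 − 4 = 121; sign = (−1)^121 = -1.
Zolotarev: (12|125) = -1, matching the cycle-count sign.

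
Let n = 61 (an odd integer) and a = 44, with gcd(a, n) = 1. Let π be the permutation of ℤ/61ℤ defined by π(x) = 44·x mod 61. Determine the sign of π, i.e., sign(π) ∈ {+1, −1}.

Trace 50: π^k(50) = [50, 4, 54, 58, 51, 48, 38] for k=0..6.
Cycle type of π: 60 + 1; total 2 cycles.
n − c = 61 − 2 = 59; sign = (−1)^59 = -1.
Zolotarev: (44|61) = -1, matching the cycle-count sign.

-1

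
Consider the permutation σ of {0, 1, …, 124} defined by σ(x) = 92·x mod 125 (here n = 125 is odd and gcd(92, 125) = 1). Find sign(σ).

-1

Trace 92: π^k(92) = [92, 89, 63, 46, 107, 94, 23] for k=0..6.
Decompose π into cycles: lengths [100, 20, 4, 1] (4 cycles, including the fixed point 0).
Σ(ℓ_i−1) = 125−4 = 121; sign = (−1)^121 = -1.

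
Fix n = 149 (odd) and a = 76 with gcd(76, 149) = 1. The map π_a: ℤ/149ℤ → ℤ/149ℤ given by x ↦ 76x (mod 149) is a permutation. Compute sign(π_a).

+1

Orbit of 112 under x↦76x: [112, 19, 103, 80, 120, 31, 121]… (length divides ord_149(76)).
3 cycles of lengths [74, 74, 1].
3 cycles on 149: each ℓ→(−1)^(ℓ−1), product (−1)^146 = +1.
Check: (76/149) = +1 by Zolotarev.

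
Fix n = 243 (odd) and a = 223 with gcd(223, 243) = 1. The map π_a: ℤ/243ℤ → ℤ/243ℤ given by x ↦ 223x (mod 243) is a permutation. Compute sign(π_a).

+1

Orbit of 16 under x↦223x: [16, 166, 82, 61, 238, 100, 187]… (length divides ord_243(223)).
The orbit structure of x ↦ 223x mod 243: 11 orbits of sizes [81, 81, 27, 27, 9, 9, 3, 3, 1, 1, 1].
Σ(ℓ_i−1) = 243−11 = 232; sign = (−1)^232 = +1.
The Jacobi symbol (223|243) = +1 (Zolotarev) agrees.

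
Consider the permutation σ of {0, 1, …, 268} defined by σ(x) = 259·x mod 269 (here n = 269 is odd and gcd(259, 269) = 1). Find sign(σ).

Trace 198: π^k(198) = [198, 172, 163, 253, 160, 14, 129] for k=0..6.
2 cycles of lengths [268, 1].
2 cycles on 269: each ℓ→(−1)^(ℓ−1), product (−1)^267 = -1.
The Jacobi symbol (259|269) = -1 (Zolotarev) agrees.

-1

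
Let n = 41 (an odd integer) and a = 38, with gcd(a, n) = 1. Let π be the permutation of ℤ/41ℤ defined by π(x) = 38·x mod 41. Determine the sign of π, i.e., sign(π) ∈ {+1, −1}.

-1

Trace 40: π^k(40) = [40, 3, 32, 27, 1, 38, 9] for k=0..6.
The orbit structure of x ↦ 38x mod 41: 6 orbits of sizes [8, 8, 8, 8, 8, 1].
sign(π) = (−1)^{n − #cycles} = (−1)^{41−6} = (−1)^35 = -1.
Check: (38/41) = -1 by Zolotarev.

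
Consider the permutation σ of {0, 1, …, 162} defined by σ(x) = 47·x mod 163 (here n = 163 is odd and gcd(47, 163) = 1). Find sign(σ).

+1

Orbit of 119 under x↦47x: [119, 51, 115, 26, 81, 58, 118]… (length divides ord_163(47)).
Cycle type of π: 81×2 + 1; total 3 cycles.
3 cycles on 163: each ℓ→(−1)^(ℓ−1), product (−1)^160 = +1.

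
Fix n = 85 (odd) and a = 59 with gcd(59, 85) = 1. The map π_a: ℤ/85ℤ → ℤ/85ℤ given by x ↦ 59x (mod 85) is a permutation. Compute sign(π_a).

Start at x=59: 59 → 81 → 19 → 16 → 9 → 21 → 49 → … (one orbit).
Decompose π into cycles: lengths [8, 8, 8, 8, 8, 8, 8, 8, 8, 8, 2, 2, 1] (13 cycles, including the fixed point 0).
With 13 cycles on 85 points, sign = (−1)^{85−13} = +1.
Via Zolotarev, sign(π_{59}) = (59|85) = +1.

+1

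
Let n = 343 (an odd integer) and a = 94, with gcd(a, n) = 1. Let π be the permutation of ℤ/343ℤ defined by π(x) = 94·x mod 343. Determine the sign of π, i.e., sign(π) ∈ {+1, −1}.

Trace 193: π^k(193) = [193, 306, 295, 290, 163, 230, 11] for k=0..6.
Cycle lengths of π_94 on ℤ/343ℤ: [294, 42, 6, 1]; 4 cycles in total.
4 cycles on 343: each ℓ→(−1)^(ℓ−1), product (−1)^339 = -1.
The Jacobi symbol (94|343) = -1 (Zolotarev) agrees.

-1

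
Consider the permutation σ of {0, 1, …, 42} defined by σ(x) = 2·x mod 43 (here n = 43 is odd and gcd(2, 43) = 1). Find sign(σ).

-1

Orbit of 2 under x↦2x: [2, 4, 8, 16, 32, 21, 42]… (length divides ord_43(2)).
Decompose π into cycles: lengths [14, 14, 14, 1] (4 cycles, including the fixed point 0).
n − c = 43 − 4 = 39; sign = (−1)^39 = -1.
The Jacobi symbol (2|43) = -1 (Zolotarev) agrees.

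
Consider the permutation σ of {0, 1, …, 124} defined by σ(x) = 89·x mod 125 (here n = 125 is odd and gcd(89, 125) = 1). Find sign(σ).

Trace 106: π^k(106) = [106, 59, 1, 89, 46, 94, 116] for k=0..6.
Cycle type of π: 50×2 + 10×2 + 2×2 + 1; total 7 cycles.
7 cycles on 125: each ℓ→(−1)^(ℓ−1), product (−1)^118 = +1.
Zolotarev: (89|125) = +1, matching the cycle-count sign.

+1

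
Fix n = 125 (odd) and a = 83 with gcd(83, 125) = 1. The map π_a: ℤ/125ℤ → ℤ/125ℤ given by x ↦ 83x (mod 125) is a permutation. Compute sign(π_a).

Start at x=82: 82 → 56 → 23 → 34 → 72 → 101 → 8 → … (one orbit).
The orbit structure of x ↦ 83x mod 125: 4 orbits of sizes [100, 20, 4, 1].
125 − 4 = 121 transpositions; sign(π) = (−1)^121 = -1.

-1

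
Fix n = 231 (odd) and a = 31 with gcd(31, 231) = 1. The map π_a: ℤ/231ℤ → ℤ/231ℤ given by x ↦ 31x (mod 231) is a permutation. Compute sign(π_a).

Trace 214: π^k(214) = [214, 166, 64, 136, 58, 181, 67] for k=0..6.
18 cycles of lengths [30, 30, 30, 30, 30, 30, 6, 6, 6, 5, 5, 5, 5, 5, 5, 1, 1, 1].
sign(π) = (−1)^{n − #cycles} = (−1)^{231−18} = (−1)^213 = -1.

-1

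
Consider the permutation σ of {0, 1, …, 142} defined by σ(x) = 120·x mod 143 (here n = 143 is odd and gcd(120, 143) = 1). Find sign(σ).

-1

Start at x=131: 131 → 133 → 87 → 1 → 120 → 100 → 131 (one orbit).
Decompose π into cycles: lengths [6, 6, 6, 6, 6, 6, 6, 6, 6, 6, 6, 6, 6, 6, 6, 6, 6, 6, 6, 6, 3, 3, 3, 3, 2, 2, 2, 2, 2, 1] (30 cycles, including the fixed point 0).
143 − 30 = 113 transpositions; sign(π) = (−1)^113 = -1.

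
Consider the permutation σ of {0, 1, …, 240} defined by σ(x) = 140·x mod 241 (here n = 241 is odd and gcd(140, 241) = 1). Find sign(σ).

-1

Start at x=115: 115 → 194 → 168 → 143 → 17 → 211 → 138 → … (one orbit).
π_140 has 4 disjoint cycles with lengths [80, 80, 80, 1] on {0,…,240}.
4 cycles on 241: each ℓ→(−1)^(ℓ−1), product (−1)^237 = -1.
Zolotarev: (140|241) = -1, matching the cycle-count sign.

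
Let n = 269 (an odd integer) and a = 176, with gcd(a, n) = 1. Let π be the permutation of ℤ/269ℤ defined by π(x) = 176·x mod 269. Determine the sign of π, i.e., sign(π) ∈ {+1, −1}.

Start at x=268: 268 → 93 → 228 → 47 → 202 → 44 → 212 → … (one orbit).
3 cycles of lengths [134, 134, 1].
n − c = 269 − 3 = 266; sign = (−1)^266 = +1.
Zolotarev: (176|269) = +1, matching the cycle-count sign.

+1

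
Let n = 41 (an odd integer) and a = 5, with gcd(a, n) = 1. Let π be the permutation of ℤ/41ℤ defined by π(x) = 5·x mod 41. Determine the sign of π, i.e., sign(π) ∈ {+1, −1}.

Trace 31: π^k(31) = [31, 32, 37, 21, 23, 33, 1] for k=0..6.
3 cycles of lengths [20, 20, 1].
Σ(ℓ_i−1) = 41−3 = 38; sign = (−1)^38 = +1.

+1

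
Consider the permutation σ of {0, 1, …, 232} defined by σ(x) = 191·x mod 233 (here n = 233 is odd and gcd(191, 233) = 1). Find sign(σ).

-1

Trace 108: π^k(108) = [108, 124, 151, 182, 45, 207, 160] for k=0..6.
π_191 has 2 disjoint cycles with lengths [232, 1] on {0,…,232}.
With 2 cycles on 233 points, sign = (−1)^{233−2} = -1.
The Jacobi symbol (191|233) = -1 (Zolotarev) agrees.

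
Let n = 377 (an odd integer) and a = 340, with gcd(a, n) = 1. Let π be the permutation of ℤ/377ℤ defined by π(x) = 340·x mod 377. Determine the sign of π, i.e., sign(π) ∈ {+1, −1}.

Orbit of 139 under x↦340x: [139, 135, 283, 85, 248, 249, 212]… (length divides ord_377(340)).
7 cycles of lengths [84, 84, 84, 84, 28, 12, 1].
sign(π) = (−1)^{n − #cycles} = (−1)^{377−7} = (−1)^370 = +1.
Via Zolotarev, sign(π_{340}) = (340|377) = +1.

+1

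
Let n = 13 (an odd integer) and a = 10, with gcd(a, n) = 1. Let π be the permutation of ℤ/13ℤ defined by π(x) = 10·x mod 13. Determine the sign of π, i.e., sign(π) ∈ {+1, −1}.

Orbit of 1 under x↦10x: [1, 10, 9, 12, 3, 4]… (length divides ord_13(10)).
Cycle type of π: 6×2 + 1; total 3 cycles.
3 cycles on 13: each ℓ→(−1)^(ℓ−1), product (−1)^10 = +1.
Via Zolotarev, sign(π_{10}) = (10|13) = +1.

+1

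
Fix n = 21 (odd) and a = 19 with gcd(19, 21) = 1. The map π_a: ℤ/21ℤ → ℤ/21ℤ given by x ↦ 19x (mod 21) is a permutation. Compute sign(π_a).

-1

Orbit of 13 under x↦19x: [13, 16, 10, 1, 19, 4]… (length divides ord_21(19)).
The orbit structure of x ↦ 19x mod 21: 6 orbits of sizes [6, 6, 6, 1, 1, 1].
n − c = 21 − 6 = 15; sign = (−1)^15 = -1.
Zolotarev: (19|21) = -1, matching the cycle-count sign.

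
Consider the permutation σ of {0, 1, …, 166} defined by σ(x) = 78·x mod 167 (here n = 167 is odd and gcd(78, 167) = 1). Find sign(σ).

-1

Start at x=104: 104 → 96 → 140 → 65 → 60 → 4 → 145 → … (one orbit).
π_78 has 2 disjoint cycles with lengths [166, 1] on {0,…,166}.
n − c = 167 − 2 = 165; sign = (−1)^165 = -1.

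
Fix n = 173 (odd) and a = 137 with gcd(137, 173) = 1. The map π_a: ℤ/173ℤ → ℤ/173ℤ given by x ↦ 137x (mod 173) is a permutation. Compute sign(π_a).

+1

Start at x=47: 47 → 38 → 16 → 116 → 149 → 172 → 36 → … (one orbit).
Cycle lengths of π_137 on ℤ/173ℤ: [86, 86, 1]; 3 cycles in total.
Σ(ℓ_i−1) = 173−3 = 170; sign = (−1)^170 = +1.
The Jacobi symbol (137|173) = +1 (Zolotarev) agrees.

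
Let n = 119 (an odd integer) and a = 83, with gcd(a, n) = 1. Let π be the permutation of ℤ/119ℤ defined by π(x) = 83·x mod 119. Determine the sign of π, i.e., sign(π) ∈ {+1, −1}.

-1

Trace 104: π^k(104) = [104, 64, 76, 1, 83, 106, 111] for k=0..6.
18 cycles of lengths [8, 8, 8, 8, 8, 8, 8, 8, 8, 8, 8, 8, 8, 8, 2, 2, 2, 1].
With 18 cycles on 119 points, sign = (−1)^{119−18} = -1.
Zolotarev: (83|119) = -1, matching the cycle-count sign.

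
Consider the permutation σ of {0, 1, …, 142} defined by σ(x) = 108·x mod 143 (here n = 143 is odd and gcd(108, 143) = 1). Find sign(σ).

Orbit of 49 under x↦108x: [49, 1, 108, 81, 25, 126, 23]… (length divides ord_143(108)).
The orbit structure of x ↦ 108x mod 143: 9 orbits of sizes [30, 30, 30, 30, 6, 6, 5, 5, 1].
sign(π) = (−1)^{n − #cycles} = (−1)^{143−9} = (−1)^134 = +1.
Zolotarev: (108|143) = +1, matching the cycle-count sign.

+1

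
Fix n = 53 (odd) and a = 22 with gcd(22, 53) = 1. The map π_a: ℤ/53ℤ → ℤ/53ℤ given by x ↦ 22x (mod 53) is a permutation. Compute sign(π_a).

Orbit of 23 under x↦22x: [23, 29, 2, 44, 14, 43, 45]… (length divides ord_53(22)).
π_22 has 2 disjoint cycles with lengths [52, 1] on {0,…,52}.
Σ(ℓ_i−1) = 53−2 = 51; sign = (−1)^51 = -1.
Zolotarev: (22|53) = -1, matching the cycle-count sign.

-1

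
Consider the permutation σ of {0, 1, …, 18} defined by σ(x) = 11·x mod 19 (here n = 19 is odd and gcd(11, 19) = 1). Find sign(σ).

Orbit of 7 under x↦11x: [7, 1, 11]… (length divides ord_19(11)).
7 cycles of lengths [3, 3, 3, 3, 3, 3, 1].
sign(π) = (−1)^{n − #cycles} = (−1)^{19−7} = (−1)^12 = +1.

+1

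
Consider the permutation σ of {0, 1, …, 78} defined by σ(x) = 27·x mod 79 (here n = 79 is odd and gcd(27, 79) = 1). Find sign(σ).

Orbit of 69 under x↦27x: [69, 46, 57, 38, 78, 52, 61]… (length divides ord_79(27)).
Decompose π into cycles: lengths [26, 26, 26, 1] (4 cycles, including the fixed point 0).
Σ(ℓ_i−1) = 79−4 = 75; sign = (−1)^75 = -1.
Zolotarev: (27|79) = -1, matching the cycle-count sign.

-1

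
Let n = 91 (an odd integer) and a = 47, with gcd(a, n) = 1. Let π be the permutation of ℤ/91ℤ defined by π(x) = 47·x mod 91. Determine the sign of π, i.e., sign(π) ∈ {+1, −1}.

+1

Orbit of 1 under x↦47x: [1, 47, 25, 83, 79, 73, 64]… (length divides ord_91(47)).
Cycle type of π: 12×6 + 6 + 4×3 + 1; total 11 cycles.
With 11 cycles on 91 points, sign = (−1)^{91−11} = +1.
Zolotarev: (47|91) = +1, matching the cycle-count sign.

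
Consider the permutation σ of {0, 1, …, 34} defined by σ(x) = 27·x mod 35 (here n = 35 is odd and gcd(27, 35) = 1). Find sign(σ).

Trace 13: π^k(13) = [13, 1, 27, 29] for k=0..3.
Cycle lengths of π_27 on ℤ/35ℤ: [4, 4, 4, 4, 4, 4, 4, 2, 2, 2, 1]; 11 cycles in total.
With 11 cycles on 35 points, sign = (−1)^{35−11} = +1.
Zolotarev: (27|35) = +1, matching the cycle-count sign.

+1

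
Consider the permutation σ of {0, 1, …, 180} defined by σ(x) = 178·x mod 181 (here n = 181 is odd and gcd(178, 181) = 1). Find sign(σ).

+1

Trace 178: π^k(178) = [178, 9, 154, 81, 119, 5, 166] for k=0..6.
Decompose π into cycles: lengths [90, 90, 1] (3 cycles, including the fixed point 0).
Σ(ℓ_i−1) = 181−3 = 178; sign = (−1)^178 = +1.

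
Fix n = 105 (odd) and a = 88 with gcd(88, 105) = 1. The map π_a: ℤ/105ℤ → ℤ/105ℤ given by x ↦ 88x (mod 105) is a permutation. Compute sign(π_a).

Trace 88: π^k(88) = [88, 79, 22, 46, 58, 64, 67] for k=0..6.
Cycle lengths of π_88 on ℤ/105ℤ: [12, 12, 12, 12, 12, 12, 4, 4, 4, 3, 3, 3, 3, 3, 3, 1, 1, 1]; 18 cycles in total.
18 cycles on 105: each ℓ→(−1)^(ℓ−1), product (−1)^87 = -1.
(88|105)_J = -1 (Zolotarev's lemma cross-check).

-1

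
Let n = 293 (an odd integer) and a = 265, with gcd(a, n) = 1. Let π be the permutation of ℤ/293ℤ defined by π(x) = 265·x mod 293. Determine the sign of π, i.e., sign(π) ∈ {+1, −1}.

Trace 76: π^k(76) = [76, 216, 105, 283, 280, 71, 63] for k=0..6.
Decompose π into cycles: lengths [292, 1] (2 cycles, including the fixed point 0).
With 2 cycles on 293 points, sign = (−1)^{293−2} = -1.

-1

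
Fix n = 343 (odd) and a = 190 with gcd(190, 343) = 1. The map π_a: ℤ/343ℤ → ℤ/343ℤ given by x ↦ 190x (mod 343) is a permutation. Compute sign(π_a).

Start at x=302: 302 → 99 → 288 → 183 → 127 → 120 → 162 → … (one orbit).
Decompose π into cycles: lengths [49, 49, 49, 49, 49, 49, 7, 7, 7, 7, 7, 7, 1, 1, 1, 1, 1, 1, 1] (19 cycles, including the fixed point 0).
sign(π) = (−1)^{n − #cycles} = (−1)^{343−19} = (−1)^324 = +1.
Zolotarev: (190|343) = +1, matching the cycle-count sign.

+1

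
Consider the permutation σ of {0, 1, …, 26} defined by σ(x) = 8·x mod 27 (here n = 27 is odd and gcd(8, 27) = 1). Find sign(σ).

-1

Start at x=17: 17 → 1 → 8 → 10 → 26 → 19 → 17 (one orbit).
The orbit structure of x ↦ 8x mod 27: 8 orbits of sizes [6, 6, 6, 2, 2, 2, 2, 1].
With 8 cycles on 27 points, sign = (−1)^{27−8} = -1.
(8|27)_J = -1 (Zolotarev's lemma cross-check).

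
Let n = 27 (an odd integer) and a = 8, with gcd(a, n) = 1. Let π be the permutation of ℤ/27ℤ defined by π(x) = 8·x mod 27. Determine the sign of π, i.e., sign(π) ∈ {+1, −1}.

-1

Orbit of 8 under x↦8x: [8, 10, 26, 19, 17, 1]… (length divides ord_27(8)).
8 cycles of lengths [6, 6, 6, 2, 2, 2, 2, 1].
Σ(ℓ_i−1) = 27−8 = 19; sign = (−1)^19 = -1.
Check: (8/27) = -1 by Zolotarev.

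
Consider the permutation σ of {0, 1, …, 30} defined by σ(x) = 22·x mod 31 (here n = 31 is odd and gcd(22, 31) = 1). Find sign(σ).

-1

Trace 7: π^k(7) = [7, 30, 9, 12, 16, 11, 25] for k=0..6.
The orbit structure of x ↦ 22x mod 31: 2 orbits of sizes [30, 1].
31 − 2 = 29 transpositions; sign(π) = (−1)^29 = -1.
(22|31)_J = -1 (Zolotarev's lemma cross-check).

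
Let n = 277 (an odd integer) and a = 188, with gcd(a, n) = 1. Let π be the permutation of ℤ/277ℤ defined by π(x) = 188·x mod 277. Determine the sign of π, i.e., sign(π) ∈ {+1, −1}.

+1

Trace 30: π^k(30) = [30, 100, 241, 157, 154, 144, 203] for k=0..6.
π_188 has 5 disjoint cycles with lengths [69, 69, 69, 69, 1] on {0,…,276}.
277 − 5 = 272 transpositions; sign(π) = (−1)^272 = +1.
(188|277)_J = +1 (Zolotarev's lemma cross-check).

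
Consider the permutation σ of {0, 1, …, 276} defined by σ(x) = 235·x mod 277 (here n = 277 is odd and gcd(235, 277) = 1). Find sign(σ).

-1

Start at x=208: 208 → 128 → 164 → 37 → 108 → 173 → 213 → … (one orbit).
π_235 has 4 disjoint cycles with lengths [92, 92, 92, 1] on {0,…,276}.
sign(π) = (−1)^{n − #cycles} = (−1)^{277−4} = (−1)^273 = -1.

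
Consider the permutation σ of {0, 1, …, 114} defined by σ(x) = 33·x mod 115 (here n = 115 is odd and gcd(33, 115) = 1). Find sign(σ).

+1

Start at x=63: 63 → 9 → 67 → 26 → 53 → 24 → 102 → … (one orbit).
The orbit structure of x ↦ 33x mod 115: 5 orbits of sizes [44, 44, 22, 4, 1].
With 5 cycles on 115 points, sign = (−1)^{115−5} = +1.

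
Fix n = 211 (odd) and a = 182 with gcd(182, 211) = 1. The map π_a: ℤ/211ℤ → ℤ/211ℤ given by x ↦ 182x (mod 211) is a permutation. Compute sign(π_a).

+1

Orbit of 151 under x↦182x: [151, 52, 180, 55, 93, 46, 143]… (length divides ord_211(182)).
Decompose π into cycles: lengths [105, 105, 1] (3 cycles, including the fixed point 0).
With 3 cycles on 211 points, sign = (−1)^{211−3} = +1.
Via Zolotarev, sign(π_{182}) = (182|211) = +1.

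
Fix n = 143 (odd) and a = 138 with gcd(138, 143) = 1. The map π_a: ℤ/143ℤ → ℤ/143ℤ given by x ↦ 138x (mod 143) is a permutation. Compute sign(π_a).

Trace 103: π^k(103) = [103, 57, 1, 138, 25, 18, 53] for k=0..6.
11 cycles of lengths [20, 20, 20, 20, 20, 20, 10, 4, 4, 4, 1].
143 − 11 = 132 transpositions; sign(π) = (−1)^132 = +1.

+1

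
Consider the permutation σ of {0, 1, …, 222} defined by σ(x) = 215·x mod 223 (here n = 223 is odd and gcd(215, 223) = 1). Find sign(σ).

Trace 91: π^k(91) = [91, 164, 26, 15, 103, 68, 125] for k=0..6.
The orbit structure of x ↦ 215x mod 223: 4 orbits of sizes [74, 74, 74, 1].
Σ(ℓ_i−1) = 223−4 = 219; sign = (−1)^219 = -1.
Zolotarev: (215|223) = -1, matching the cycle-count sign.

-1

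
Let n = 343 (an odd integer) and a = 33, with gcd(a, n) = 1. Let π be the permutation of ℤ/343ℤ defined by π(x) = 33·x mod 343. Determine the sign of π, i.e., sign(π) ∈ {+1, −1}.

-1

Start at x=160: 160 → 135 → 339 → 211 → 103 → 312 → 6 → … (one orbit).
4 cycles of lengths [294, 42, 6, 1].
Σ(ℓ_i−1) = 343−4 = 339; sign = (−1)^339 = -1.
Check: (33/343) = -1 by Zolotarev.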